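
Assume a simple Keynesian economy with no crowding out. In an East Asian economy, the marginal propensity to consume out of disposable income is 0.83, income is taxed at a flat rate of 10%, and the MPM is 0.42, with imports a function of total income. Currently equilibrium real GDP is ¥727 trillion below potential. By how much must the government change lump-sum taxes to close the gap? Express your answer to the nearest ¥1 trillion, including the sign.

Spending multiplier = 1/(1 − c(1−t) + m) = 1/(1 − 0.83×0.9 + 0.42) = 1/0.673 ≈ 1.486.
Tax multiplier = −c·k = −0.83/0.673 ≈ −1.233. Need ΔY = +¥727 trillion, so ΔT = ΔY/(−c·k) = −(+¥727 trillion) × 0.673 / 0.83 ≈ −¥589 trillion.
The government should cut lump-sum taxes by ¥589 trillion.

−¥589 trillion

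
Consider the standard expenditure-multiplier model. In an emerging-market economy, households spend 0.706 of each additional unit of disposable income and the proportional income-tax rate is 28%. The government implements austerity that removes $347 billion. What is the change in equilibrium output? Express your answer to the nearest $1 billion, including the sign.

−$706 billion

Expenditure multiplier = 1/(1 − c(1−t)) = 1/(1 − 0.706×0.72) = 1/0.49168 ≈ 2.034.
ΔY = k × ΔG = (−$347 billion) / 0.49168 ≈ −$706 billion.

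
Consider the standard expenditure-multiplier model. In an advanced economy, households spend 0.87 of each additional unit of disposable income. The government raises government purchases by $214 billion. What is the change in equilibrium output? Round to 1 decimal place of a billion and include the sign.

+$1,646.2 billion

Expenditure multiplier = 1/(1 − MPC) = 1/(1 − 0.87) = 1/0.13 ≈ 7.692.
ΔY = k × ΔG = (+$214 billion) / 0.13 ≈ +$1,646.2 billion.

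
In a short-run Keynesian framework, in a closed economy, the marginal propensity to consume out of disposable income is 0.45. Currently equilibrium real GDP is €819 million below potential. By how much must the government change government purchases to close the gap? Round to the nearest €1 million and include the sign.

+€450 million

Spending multiplier = 1/(1 − MPC) = 1/(1 − 0.45) = 1/0.55 ≈ 1.818.
Need ΔY = +€819 million, so ΔG = ΔY/k = (+€819 million) × 0.55 ≈ +€450 million.
The government should increase government purchases by €450 million.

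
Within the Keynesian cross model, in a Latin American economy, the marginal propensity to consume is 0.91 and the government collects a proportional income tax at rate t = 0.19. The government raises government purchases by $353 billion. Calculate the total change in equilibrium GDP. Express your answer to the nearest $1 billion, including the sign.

Spending multiplier = 1/(1 − c(1−t)) = 1/(1 − 0.91×0.81) = 1/0.2629 ≈ 3.804.
ΔY = k × ΔG = (+$353 billion) / 0.2629 ≈ +$1,343 billion.

+$1,343 billion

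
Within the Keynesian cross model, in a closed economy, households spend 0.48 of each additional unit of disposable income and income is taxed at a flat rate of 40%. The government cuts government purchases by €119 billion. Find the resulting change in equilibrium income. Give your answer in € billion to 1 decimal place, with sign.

−€167.1 billion

Government-spending multiplier = 1/(1 − c(1−t)) = 1/(1 − 0.48×0.6) = 1/0.712 ≈ 1.404.
ΔY = k × ΔG = (−€119 billion) / 0.712 ≈ −€167.1 billion.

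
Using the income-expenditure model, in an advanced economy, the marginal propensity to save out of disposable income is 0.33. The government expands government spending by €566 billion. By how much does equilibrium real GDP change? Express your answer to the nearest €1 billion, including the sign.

MPC = 1 − MPS = 1 − 0.33 = 0.67.
Spending multiplier = 1/(1 − MPC) = 1/(1 − 0.67) = 1/0.33 ≈ 3.03.
ΔY = k × ΔG = (+€566 billion) / 0.33 ≈ +€1,715 billion.

+€1,715 billion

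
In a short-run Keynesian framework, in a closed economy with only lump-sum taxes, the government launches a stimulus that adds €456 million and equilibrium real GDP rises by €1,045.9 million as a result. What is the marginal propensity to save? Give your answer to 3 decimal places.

Implied spending multiplier k = ΔY/ΔG = 1,045.9/456 ≈ 2.2936.
Since k = 1/(1 − MPC), MPC = 1 − 1/k = 1 − ΔG/ΔY = 1 − 456/1,045.9 ≈ 0.564.
MPS = 1 − MPC = 0.436.

0.436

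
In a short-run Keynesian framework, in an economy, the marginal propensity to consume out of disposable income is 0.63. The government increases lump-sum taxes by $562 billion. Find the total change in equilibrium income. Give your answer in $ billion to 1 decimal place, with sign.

A lump-sum tax change of +$562 billion shifts disposable income by −$562 billion; first-round consumption changes by −c × ΔT = −0.63 × (+$562 billion) = −$354.06 billion.
Expenditure multiplier = 1/(1 − MPC) = 1/(1 − 0.63) = 1/0.37 ≈ 2.703.
The tax multiplier is −c × k ≈ −1.703, so ΔY = k × (−c·ΔT) = (−$354.06 billion) / 0.37 ≈ −$956.9 billion.

−$956.9 billion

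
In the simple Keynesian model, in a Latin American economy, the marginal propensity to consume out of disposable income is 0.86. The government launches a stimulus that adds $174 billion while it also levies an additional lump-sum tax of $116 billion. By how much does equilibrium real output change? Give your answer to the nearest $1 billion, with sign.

Expenditure multiplier = 1/(1 − MPC) = 1/(1 − 0.86) = 1/0.14 ≈ 7.143.
ΔG contributes k·ΔG = (+$174 billion) / 0.14 ≈ +$1,242.9 billion.
ΔT of +$116 billion changes first-round spending by −c·ΔT = −$99.76 billion, contributing k·(−c·ΔT) = (−$99.76 billion) / 0.14 ≈ −$712.6 billion.
Net ΔY = k(ΔG − c·ΔT) = (+$74.24 billion) / 0.14 ≈ +$530 billion.

+$530 billion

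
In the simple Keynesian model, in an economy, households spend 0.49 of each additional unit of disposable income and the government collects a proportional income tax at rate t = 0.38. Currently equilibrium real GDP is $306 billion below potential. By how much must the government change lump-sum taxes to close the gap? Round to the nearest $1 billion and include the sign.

Spending multiplier = 1/(1 − c(1−t)) = 1/(1 − 0.49×0.62) = 1/0.6962 ≈ 1.436.
Tax multiplier = −c·k = −0.49/0.6962 ≈ −0.704. Need ΔY = +$306 billion, so ΔT = ΔY/(−c·k) = −(+$306 billion) × 0.6962 / 0.49 ≈ −$435 billion.
The government should cut lump-sum taxes by $435 billion.

−$435 billion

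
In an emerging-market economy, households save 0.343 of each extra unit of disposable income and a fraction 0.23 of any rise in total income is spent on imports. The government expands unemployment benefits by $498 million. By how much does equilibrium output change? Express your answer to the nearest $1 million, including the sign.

MPC = 1 − MPS = 1 − 0.343 = 0.657.
The transfer change shifts disposable income by +$498 million, so first-round consumption changes by c·ΔTR = 0.657 × (+$498 million) = +$327.186 million.
Expenditure multiplier = 1/(1 − c + m) = 1/(1 − 0.657 + 0.23) = 1/0.573 ≈ 1.745.
The transfer multiplier is c × k ≈ 1.147, so ΔY = k × (c·ΔTR) = (+$327.186 million) / 0.573 ≈ +$571 million.

+$571 million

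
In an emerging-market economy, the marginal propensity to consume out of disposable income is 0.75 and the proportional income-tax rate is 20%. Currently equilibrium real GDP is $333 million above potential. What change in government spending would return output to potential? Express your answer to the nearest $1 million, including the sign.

Spending multiplier = 1/(1 − c(1−t)) = 1/(1 − 0.75×0.8) = 1/0.4 = 2.5.
Need ΔY = −$333 million, so ΔG = ΔY/k = (−$333 million) × 0.4 ≈ −$133 million.
The government should cut government spending by $133 million.

−$133 million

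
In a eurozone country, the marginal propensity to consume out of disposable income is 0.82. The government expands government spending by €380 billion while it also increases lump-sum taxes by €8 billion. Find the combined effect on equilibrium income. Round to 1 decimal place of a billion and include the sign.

Expenditure multiplier = 1/(1 − MPC) = 1/(1 − 0.82) = 1/0.18 ≈ 5.556.
ΔG contributes k·ΔG = (+€380 billion) / 0.18 ≈ +€2,111.1 billion.
ΔT of +€8 billion changes first-round spending by −c·ΔT = −€6.56 billion, contributing k·(−c·ΔT) = (−€6.56 billion) / 0.18 ≈ −€36.4 billion.
Net ΔY = k(ΔG − c·ΔT) = (+€373.44 billion) / 0.18 ≈ +€2,074.7 billion.

+€2,074.7 billion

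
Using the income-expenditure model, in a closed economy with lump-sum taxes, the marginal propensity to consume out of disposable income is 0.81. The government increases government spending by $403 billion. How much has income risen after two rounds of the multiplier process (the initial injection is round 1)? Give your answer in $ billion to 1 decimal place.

$729.4 billion

Round 1 adds ΔG = $403 billion; each later round is MPC = 0.81 times the previous.
After 2 rounds: 403 + 326.43 = ΔG·(1 − c^2)/(1 − c) = 403 × (1 − 0.6561)/0.19 ≈ $729.4 billion.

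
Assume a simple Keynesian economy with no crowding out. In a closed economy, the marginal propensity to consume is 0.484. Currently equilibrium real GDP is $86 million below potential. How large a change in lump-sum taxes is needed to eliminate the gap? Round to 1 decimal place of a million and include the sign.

Spending multiplier = 1/(1 − MPC) = 1/(1 − 0.484) = 1/0.516 ≈ 1.938.
Tax multiplier = −c·k = −0.484/0.516 ≈ −0.938. Need ΔY = +$86 million, so ΔT = ΔY/(−c·k) = −(+$86 million) × 0.516 / 0.484 ≈ −$91.7 million.
The government should cut lump-sum taxes by $91.7 million.

−$91.7 million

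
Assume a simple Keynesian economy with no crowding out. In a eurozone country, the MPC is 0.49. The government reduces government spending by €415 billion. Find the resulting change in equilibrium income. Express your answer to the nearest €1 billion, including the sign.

Spending multiplier = 1/(1 − MPC) = 1/(1 − 0.49) = 1/0.51 ≈ 1.961.
ΔY = k × ΔG = (−€415 billion) / 0.51 ≈ −€814 billion.

−€814 billion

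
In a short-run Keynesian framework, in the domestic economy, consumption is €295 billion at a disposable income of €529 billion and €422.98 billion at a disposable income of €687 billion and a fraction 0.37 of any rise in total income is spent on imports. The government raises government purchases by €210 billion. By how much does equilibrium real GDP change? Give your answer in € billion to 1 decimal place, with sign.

+€375.0 billion

MPC = ΔC/ΔYd = (422.98 − 295)/(687 − 529) = 127.98/158 = 0.81.
Expenditure multiplier = 1/(1 − c + m) = 1/(1 − 0.81 + 0.37) = 1/0.56 ≈ 1.786.
ΔY = k × ΔG = (+€210 billion) / 0.56 = +€375 billion.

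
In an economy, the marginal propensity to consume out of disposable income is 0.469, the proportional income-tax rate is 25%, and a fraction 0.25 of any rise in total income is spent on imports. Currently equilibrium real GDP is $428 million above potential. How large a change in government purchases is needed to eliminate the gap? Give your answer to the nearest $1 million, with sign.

Spending multiplier = 1/(1 − c(1−t) + m) = 1/(1 − 0.469×0.75 + 0.25) = 1/0.89825 ≈ 1.113.
Need ΔY = −$428 million, so ΔG = ΔY/k = (−$428 million) × 0.89825 ≈ −$384 million.
The government should cut government purchases by $384 million.

−$384 million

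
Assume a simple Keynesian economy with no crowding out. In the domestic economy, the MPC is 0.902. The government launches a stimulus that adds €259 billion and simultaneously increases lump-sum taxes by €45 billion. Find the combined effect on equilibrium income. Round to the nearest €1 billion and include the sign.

Expenditure multiplier = 1/(1 − MPC) = 1/(1 − 0.902) = 1/0.098 ≈ 10.204.
ΔG contributes k·ΔG = (+€259 billion) / 0.098 ≈ +€2,642.9 billion.
ΔT of +€45 billion changes first-round spending by −c·ΔT = −€40.59 billion, contributing k·(−c·ΔT) = (−€40.59 billion) / 0.098 ≈ −€414.2 billion.
Net ΔY = k(ΔG − c·ΔT) = (+€218.41 billion) / 0.098 ≈ +€2,229 billion.

+€2,229 billion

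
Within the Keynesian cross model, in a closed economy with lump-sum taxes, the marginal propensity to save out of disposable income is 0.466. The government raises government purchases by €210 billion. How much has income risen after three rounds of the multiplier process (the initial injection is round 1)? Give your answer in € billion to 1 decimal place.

€382.0 billion

MPC = 1 − MPS = 1 − 0.466 = 0.534.
Round 1 adds ΔG = €210 billion; each later round is MPC = 0.534 times the previous.
After 3 rounds: 210 + 112.14 + 59.88276 = ΔG·(1 − c^3)/(1 − c) = 210 × (1 − 0.152273304)/0.466 ≈ €382 billion.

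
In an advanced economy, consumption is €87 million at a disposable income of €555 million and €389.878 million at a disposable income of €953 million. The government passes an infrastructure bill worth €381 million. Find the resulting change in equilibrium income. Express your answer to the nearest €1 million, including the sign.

MPC = ΔC/ΔYd = (389.878 − 87)/(953 − 555) = 302.878/398 = 0.761.
Spending multiplier = 1/(1 − MPC) = 1/(1 − 0.761) = 1/0.239 ≈ 4.184.
ΔY = k × ΔG = (+€381 million) / 0.239 ≈ +€1,594 million.

+€1,594 million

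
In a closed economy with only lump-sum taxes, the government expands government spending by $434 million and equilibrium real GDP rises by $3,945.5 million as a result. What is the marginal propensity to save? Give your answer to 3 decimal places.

0.110

Implied spending multiplier k = ΔY/ΔG = 3,945.5/434 ≈ 9.091.
Since k = 1/(1 − MPC), MPC = 1 − 1/k = 1 − ΔG/ΔY = 1 − 434/3,945.5 ≈ 0.890.
MPS = 1 − MPC = 0.110.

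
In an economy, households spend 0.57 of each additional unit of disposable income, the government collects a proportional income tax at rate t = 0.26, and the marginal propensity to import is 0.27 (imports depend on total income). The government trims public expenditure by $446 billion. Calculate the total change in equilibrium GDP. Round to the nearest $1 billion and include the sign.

−$526 billion

Expenditure multiplier = 1/(1 − c(1−t) + m) = 1/(1 − 0.57×0.74 + 0.27) = 1/0.8482 ≈ 1.179.
ΔY = k × ΔG = (−$446 billion) / 0.8482 ≈ −$526 billion.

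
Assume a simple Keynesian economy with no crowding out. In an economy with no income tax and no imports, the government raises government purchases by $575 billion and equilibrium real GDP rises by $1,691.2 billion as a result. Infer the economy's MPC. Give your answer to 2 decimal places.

Implied spending multiplier k = ΔY/ΔG = 1,691.2/575 ≈ 2.9412.
Since k = 1/(1 − MPC), MPC = 1 − 1/k = 1 − ΔG/ΔY = 1 − 575/1,691.2 ≈ 0.66.

0.66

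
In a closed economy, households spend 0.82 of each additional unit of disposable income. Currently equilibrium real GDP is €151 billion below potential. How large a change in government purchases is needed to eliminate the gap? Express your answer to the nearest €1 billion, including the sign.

+€27 billion

Spending multiplier = 1/(1 − MPC) = 1/(1 − 0.82) = 1/0.18 ≈ 5.556.
Need ΔY = +€151 billion, so ΔG = ΔY/k = (+€151 billion) × 0.18 ≈ +€27 billion.
The government should increase government purchases by €27 billion.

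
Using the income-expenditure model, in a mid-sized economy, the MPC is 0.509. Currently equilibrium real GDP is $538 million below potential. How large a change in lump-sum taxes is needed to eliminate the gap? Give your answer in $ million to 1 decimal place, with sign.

−$519.0 million

Spending multiplier = 1/(1 − MPC) = 1/(1 − 0.509) = 1/0.491 ≈ 2.037.
Tax multiplier = −c·k = −0.509/0.491 ≈ −1.037. Need ΔY = +$538 million, so ΔT = ΔY/(−c·k) = −(+$538 million) × 0.491 / 0.509 ≈ −$519 million.
The government should cut lump-sum taxes by $519 million.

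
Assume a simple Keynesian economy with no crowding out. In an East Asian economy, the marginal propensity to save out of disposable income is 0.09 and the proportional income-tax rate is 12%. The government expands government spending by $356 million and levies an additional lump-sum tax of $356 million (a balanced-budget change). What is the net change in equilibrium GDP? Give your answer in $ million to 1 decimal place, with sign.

MPC = 1 − MPS = 1 − 0.09 = 0.91.
Expenditure multiplier = 1/(1 − c(1−t)) = 1/(1 − 0.91×0.88) = 1/0.1992 ≈ 5.02.
ΔG contributes k·ΔG = (+$356 million) / 0.1992 ≈ +$1,787.1 million.
ΔT of +$356 million changes first-round spending by −c·ΔT = −$323.96 million, contributing k·(−c·ΔT) = (−$323.96 million) / 0.1992 ≈ −$1,626.3 million.
Net ΔY = k(ΔG − c·ΔT) = (+$32.04 million) / 0.1992 ≈ +$160.8 million.

+$160.8 million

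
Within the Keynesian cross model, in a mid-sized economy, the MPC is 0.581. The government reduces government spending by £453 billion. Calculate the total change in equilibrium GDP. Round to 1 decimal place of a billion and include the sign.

Government-spending multiplier = 1/(1 − MPC) = 1/(1 − 0.581) = 1/0.419 ≈ 2.387.
ΔY = k × ΔG = (−£453 billion) / 0.419 ≈ −£1,081.1 billion.

−£1,081.1 billion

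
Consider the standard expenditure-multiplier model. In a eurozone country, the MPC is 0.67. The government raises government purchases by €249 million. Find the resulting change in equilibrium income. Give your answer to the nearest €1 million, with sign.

+€755 million

Expenditure multiplier = 1/(1 − MPC) = 1/(1 − 0.67) = 1/0.33 ≈ 3.03.
ΔY = k × ΔG = (+€249 million) / 0.33 ≈ +€755 million.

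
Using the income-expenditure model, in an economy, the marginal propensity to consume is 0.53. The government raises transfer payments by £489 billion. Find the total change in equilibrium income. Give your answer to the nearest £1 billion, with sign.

+£551 billion

The transfer change shifts disposable income by +£489 billion, so first-round consumption changes by c·ΔTR = 0.53 × (+£489 billion) = +£259.17 billion.
Expenditure multiplier = 1/(1 − MPC) = 1/(1 − 0.53) = 1/0.47 ≈ 2.128.
The transfer multiplier is c × k ≈ 1.128, so ΔY = k × (c·ΔTR) = (+£259.17 billion) / 0.47 ≈ +£551 billion.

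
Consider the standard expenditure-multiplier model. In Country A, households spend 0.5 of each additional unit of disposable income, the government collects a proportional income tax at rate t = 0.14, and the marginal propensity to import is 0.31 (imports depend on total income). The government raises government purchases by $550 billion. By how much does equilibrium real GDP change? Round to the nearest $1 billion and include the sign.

Government-spending multiplier = 1/(1 − c(1−t) + m) = 1/(1 − 0.5×0.86 + 0.31) = 1/0.88 ≈ 1.136.
ΔY = k × ΔG = (+$550 billion) / 0.88 = +$625 billion.

+$625 billion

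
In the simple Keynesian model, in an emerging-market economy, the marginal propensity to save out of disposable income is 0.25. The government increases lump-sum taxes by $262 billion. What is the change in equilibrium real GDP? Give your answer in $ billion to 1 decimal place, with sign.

−$786.0 billion

MPC = 1 − MPS = 1 − 0.25 = 0.75.
A lump-sum tax change of +$262 billion shifts disposable income by −$262 billion; first-round consumption changes by −c × ΔT = −0.75 × (+$262 billion) = −$196.5 billion.
Expenditure multiplier = 1/(1 − MPC) = 1/(1 − 0.75) = 1/0.25 = 4.
The tax multiplier is −c × k = −3, so ΔY = k × (−c·ΔT) = (−$196.5 billion) / 0.25 = −$786 billion.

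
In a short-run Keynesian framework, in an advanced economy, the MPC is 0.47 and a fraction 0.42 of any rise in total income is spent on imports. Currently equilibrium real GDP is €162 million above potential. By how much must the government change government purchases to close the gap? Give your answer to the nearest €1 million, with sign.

−€154 million

Spending multiplier = 1/(1 − c + m) = 1/(1 − 0.47 + 0.42) = 1/0.95 ≈ 1.053.
Need ΔY = −€162 million, so ΔG = ΔY/k = (−€162 million) × 0.95 ≈ −€154 million.
The government should cut government purchases by €154 million.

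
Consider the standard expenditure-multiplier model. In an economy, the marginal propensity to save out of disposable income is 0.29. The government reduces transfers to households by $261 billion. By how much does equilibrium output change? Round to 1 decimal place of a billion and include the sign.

MPC = 1 − MPS = 1 − 0.29 = 0.71.
The transfer change shifts disposable income by −$261 billion, so first-round consumption changes by c·ΔTR = 0.71 × (−$261 billion) = −$185.31 billion.
Expenditure multiplier = 1/(1 − MPC) = 1/(1 − 0.71) = 1/0.29 ≈ 3.448.
The transfer multiplier is c × k ≈ 2.448, so ΔY = k × (c·ΔTR) = (−$185.31 billion) / 0.29 = −$639 billion.

−$639.0 billion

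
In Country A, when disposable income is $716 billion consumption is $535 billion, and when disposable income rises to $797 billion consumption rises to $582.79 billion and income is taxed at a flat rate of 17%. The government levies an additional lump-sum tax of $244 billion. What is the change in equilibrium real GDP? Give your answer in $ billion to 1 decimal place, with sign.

MPC = ΔC/ΔYd = (582.79 − 535)/(797 − 716) = 47.79/81 = 0.59.
A lump-sum tax change of +$244 billion shifts disposable income by −$244 billion; first-round consumption changes by −c × ΔT = −0.59 × (+$244 billion) = −$143.96 billion.
Expenditure multiplier = 1/(1 − c(1−t)) = 1/(1 − 0.59×0.83) = 1/0.5103 ≈ 1.96.
The tax multiplier is −c × k ≈ −1.156, so ΔY = k × (−c·ΔT) = (−$143.96 billion) / 0.5103 ≈ −$282.1 billion.

−$282.1 billion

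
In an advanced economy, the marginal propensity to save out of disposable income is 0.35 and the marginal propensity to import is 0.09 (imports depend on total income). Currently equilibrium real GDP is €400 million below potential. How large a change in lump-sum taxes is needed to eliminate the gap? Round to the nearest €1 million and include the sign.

−€271 million

MPC = 1 − MPS = 1 − 0.35 = 0.65.
Spending multiplier = 1/(1 − c + m) = 1/(1 − 0.65 + 0.09) = 1/0.44 ≈ 2.273.
Tax multiplier = −c·k = −0.65/0.44 ≈ −1.477. Need ΔY = +€400 million, so ΔT = ΔY/(−c·k) = −(+€400 million) × 0.44 / 0.65 ≈ −€271 million.
The government should cut lump-sum taxes by €271 million.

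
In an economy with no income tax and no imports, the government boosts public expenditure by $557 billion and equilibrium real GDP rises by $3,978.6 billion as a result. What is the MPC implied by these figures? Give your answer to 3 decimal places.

0.860

Implied spending multiplier k = ΔY/ΔG = 3,978.6/557 ≈ 7.1429.
Since k = 1/(1 − MPC), MPC = 1 − 1/k = 1 − ΔG/ΔY = 1 − 557/3,978.6 ≈ 0.860.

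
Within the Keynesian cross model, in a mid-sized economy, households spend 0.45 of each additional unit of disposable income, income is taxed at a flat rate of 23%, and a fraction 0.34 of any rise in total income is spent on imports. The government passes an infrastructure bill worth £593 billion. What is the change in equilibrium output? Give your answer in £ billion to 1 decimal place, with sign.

Government-spending multiplier = 1/(1 − c(1−t) + m) = 1/(1 − 0.45×0.77 + 0.34) = 1/0.9935 ≈ 1.007.
ΔY = k × ΔG = (+£593 billion) / 0.9935 ≈ +£596.9 billion.

+£596.9 billion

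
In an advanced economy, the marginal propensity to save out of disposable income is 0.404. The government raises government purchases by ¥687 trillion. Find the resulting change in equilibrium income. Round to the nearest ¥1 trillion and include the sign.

MPC = 1 − MPS = 1 − 0.404 = 0.596.
Spending multiplier = 1/(1 − MPC) = 1/(1 − 0.596) = 1/0.404 ≈ 2.475.
ΔY = k × ΔG = (+¥687 trillion) / 0.404 ≈ +¥1,700 trillion.

+¥1,700 trillion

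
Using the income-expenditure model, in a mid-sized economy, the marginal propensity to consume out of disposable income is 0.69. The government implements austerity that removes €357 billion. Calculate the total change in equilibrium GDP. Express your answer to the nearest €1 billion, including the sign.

Spending multiplier = 1/(1 − MPC) = 1/(1 − 0.69) = 1/0.31 ≈ 3.226.
ΔY = k × ΔG = (−€357 billion) / 0.31 ≈ −€1,152 billion.

−€1,152 billion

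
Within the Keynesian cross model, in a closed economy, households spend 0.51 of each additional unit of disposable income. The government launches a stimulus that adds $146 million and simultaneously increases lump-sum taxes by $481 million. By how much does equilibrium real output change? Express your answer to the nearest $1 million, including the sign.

Expenditure multiplier = 1/(1 − MPC) = 1/(1 − 0.51) = 1/0.49 ≈ 2.041.
ΔG contributes k·ΔG = (+$146 million) / 0.49 ≈ +$298 million.
ΔT of +$481 million changes first-round spending by −c·ΔT = −$245.31 million, contributing k·(−c·ΔT) = (−$245.31 million) / 0.49 ≈ −$500.6 million.
Net ΔY = k(ΔG − c·ΔT) = (−$99.31 million) / 0.49 ≈ −$203 million.

−$203 million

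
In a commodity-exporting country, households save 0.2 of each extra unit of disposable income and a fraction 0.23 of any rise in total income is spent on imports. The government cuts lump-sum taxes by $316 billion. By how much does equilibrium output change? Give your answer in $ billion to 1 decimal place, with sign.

MPC = 1 − MPS = 1 − 0.2 = 0.8.
A lump-sum tax change of −$316 billion shifts disposable income by +$316 billion; first-round consumption changes by −c × ΔT = −0.8 × (−$316 billion) = +$252.8 billion.
Expenditure multiplier = 1/(1 − c + m) = 1/(1 − 0.8 + 0.23) = 1/0.43 ≈ 2.326.
The tax multiplier is −c × k ≈ −1.86, so ΔY = k × (−c·ΔT) = (+$252.8 billion) / 0.43 ≈ +$587.9 billion.

+$587.9 billion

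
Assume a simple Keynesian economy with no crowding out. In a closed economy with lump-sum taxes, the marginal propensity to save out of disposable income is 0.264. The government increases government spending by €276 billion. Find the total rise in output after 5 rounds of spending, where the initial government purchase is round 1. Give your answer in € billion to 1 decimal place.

€819.7 billion

MPC = 1 − MPS = 1 − 0.264 = 0.736.
Round 1 adds ΔG = €276 billion; each later round is MPC = 0.736 times the previous.
After 5 rounds: 276 + 203.136 + 149.508096 + 110.037958656 + 80.987937570816 = ΔG·(1 − c^5)/(1 − c) = 276 × (1 − 0.215967833522176)/0.264 ≈ €819.7 billion.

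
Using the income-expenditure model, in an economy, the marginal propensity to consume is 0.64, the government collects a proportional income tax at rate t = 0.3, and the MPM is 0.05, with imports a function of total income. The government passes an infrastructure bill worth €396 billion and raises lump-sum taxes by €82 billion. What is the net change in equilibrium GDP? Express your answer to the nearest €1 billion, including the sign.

+€571 billion

Expenditure multiplier = 1/(1 − c(1−t) + m) = 1/(1 − 0.64×0.7 + 0.05) = 1/0.602 ≈ 1.661.
ΔG contributes k·ΔG = (+€396 billion) / 0.602 ≈ +€657.8 billion.
ΔT of +€82 billion changes first-round spending by −c·ΔT = −€52.48 billion, contributing k·(−c·ΔT) = (−€52.48 billion) / 0.602 ≈ −€87.2 billion.
Net ΔY = k(ΔG − c·ΔT) = (+€343.52 billion) / 0.602 ≈ +€571 billion.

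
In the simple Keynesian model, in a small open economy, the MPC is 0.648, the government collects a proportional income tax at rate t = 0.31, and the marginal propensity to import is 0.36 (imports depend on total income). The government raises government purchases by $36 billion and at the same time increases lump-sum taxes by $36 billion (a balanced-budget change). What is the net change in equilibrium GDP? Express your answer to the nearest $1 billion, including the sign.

+$14 billion

Expenditure multiplier = 1/(1 − c(1−t) + m) = 1/(1 − 0.648×0.69 + 0.36) = 1/0.91288 ≈ 1.095.
ΔG contributes k·ΔG = (+$36 billion) / 0.91288 ≈ +$39.4 billion.
ΔT of +$36 billion changes first-round spending by −c·ΔT = −$23.328 billion, contributing k·(−c·ΔT) = (−$23.328 billion) / 0.91288 ≈ −$25.6 billion.
Net ΔY = k(ΔG − c·ΔT) = (+$12.672 billion) / 0.91288 ≈ +$14 billion.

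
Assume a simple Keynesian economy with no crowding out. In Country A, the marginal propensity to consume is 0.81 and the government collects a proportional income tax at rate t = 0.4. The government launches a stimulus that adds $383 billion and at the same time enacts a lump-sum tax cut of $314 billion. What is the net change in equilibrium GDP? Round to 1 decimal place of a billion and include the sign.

Expenditure multiplier = 1/(1 − c(1−t)) = 1/(1 − 0.81×0.6) = 1/0.514 ≈ 1.946.
ΔG contributes k·ΔG = (+$383 billion) / 0.514 ≈ +$745.1 billion.
ΔT of −$314 billion changes first-round spending by −c·ΔT = +$254.34 billion, contributing k·(−c·ΔT) = (+$254.34 billion) / 0.514 ≈ +$494.8 billion.
Net ΔY = k(ΔG − c·ΔT) = (+$637.34 billion) / 0.514 ≈ +$1,240 billion.

+$1,240.0 billion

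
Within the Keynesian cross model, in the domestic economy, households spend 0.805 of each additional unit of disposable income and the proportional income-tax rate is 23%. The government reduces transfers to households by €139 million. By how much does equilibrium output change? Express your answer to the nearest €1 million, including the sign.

−€294 million

The transfer change shifts disposable income by −€139 million, so first-round consumption changes by c·ΔTR = 0.805 × (−€139 million) = −€111.895 million.
Expenditure multiplier = 1/(1 − c(1−t)) = 1/(1 − 0.805×0.77) = 1/0.38015 ≈ 2.631.
The transfer multiplier is c × k ≈ 2.118, so ΔY = k × (c·ΔTR) = (−€111.895 million) / 0.38015 ≈ −€294 million.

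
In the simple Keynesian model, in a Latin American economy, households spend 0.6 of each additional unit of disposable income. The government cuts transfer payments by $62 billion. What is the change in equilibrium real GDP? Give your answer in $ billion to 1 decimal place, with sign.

−$93.0 billion

The transfer change shifts disposable income by −$62 billion, so first-round consumption changes by c·ΔTR = 0.6 × (−$62 billion) = −$37.2 billion.
Expenditure multiplier = 1/(1 − MPC) = 1/(1 − 0.6) = 1/0.4 = 2.5.
The transfer multiplier is c × k = 1.5, so ΔY = k × (c·ΔTR) = (−$37.2 billion) / 0.4 = −$93 billion.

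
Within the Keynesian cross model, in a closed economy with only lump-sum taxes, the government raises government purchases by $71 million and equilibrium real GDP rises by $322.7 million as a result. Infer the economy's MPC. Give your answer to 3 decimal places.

Implied spending multiplier k = ΔY/ΔG = 322.7/71 ≈ 4.5451.
Since k = 1/(1 − MPC), MPC = 1 − 1/k = 1 − ΔG/ΔY = 1 − 71/322.7 ≈ 0.780.

0.780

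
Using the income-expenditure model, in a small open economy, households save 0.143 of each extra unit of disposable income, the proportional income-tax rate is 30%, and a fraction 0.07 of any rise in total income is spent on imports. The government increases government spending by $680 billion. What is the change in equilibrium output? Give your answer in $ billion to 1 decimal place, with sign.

+$1,446.5 billion

MPC = 1 − MPS = 1 − 0.143 = 0.857.
Government-spending multiplier = 1/(1 − c(1−t) + m) = 1/(1 − 0.857×0.7 + 0.07) = 1/0.4701 ≈ 2.127.
ΔY = k × ΔG = (+$680 billion) / 0.4701 ≈ +$1,446.5 billion.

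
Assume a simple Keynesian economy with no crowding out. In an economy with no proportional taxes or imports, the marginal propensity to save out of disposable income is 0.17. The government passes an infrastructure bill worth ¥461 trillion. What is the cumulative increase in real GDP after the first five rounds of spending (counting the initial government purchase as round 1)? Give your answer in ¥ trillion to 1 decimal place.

¥1,643.6 trillion

MPC = 1 − MPS = 1 − 0.17 = 0.83.
Round 1 adds ΔG = ¥461 trillion; each later round is MPC = 0.83 times the previous.
After 5 rounds: 461 + 382.63 + 317.5829 + 263.593807 + 218.78285981 = ΔG·(1 − c^5)/(1 − c) = 461 × (1 − 0.3939040643)/0.17 ≈ ¥1,643.6 trillion.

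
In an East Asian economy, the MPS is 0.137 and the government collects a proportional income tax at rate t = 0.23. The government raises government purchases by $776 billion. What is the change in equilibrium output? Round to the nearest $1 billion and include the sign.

MPC = 1 − MPS = 1 − 0.137 = 0.863.
Government-spending multiplier = 1/(1 − c(1−t)) = 1/(1 − 0.863×0.77) = 1/0.33549 ≈ 2.981.
ΔY = k × ΔG = (+$776 billion) / 0.33549 ≈ +$2,313 billion.

+$2,313 billion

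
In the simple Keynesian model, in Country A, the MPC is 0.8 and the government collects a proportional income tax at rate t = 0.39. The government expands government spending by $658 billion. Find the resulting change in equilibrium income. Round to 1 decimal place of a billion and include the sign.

+$1,285.2 billion

Spending multiplier = 1/(1 − c(1−t)) = 1/(1 − 0.8×0.61) = 1/0.512 ≈ 1.953.
ΔY = k × ΔG = (+$658 billion) / 0.512 ≈ +$1,285.2 billion.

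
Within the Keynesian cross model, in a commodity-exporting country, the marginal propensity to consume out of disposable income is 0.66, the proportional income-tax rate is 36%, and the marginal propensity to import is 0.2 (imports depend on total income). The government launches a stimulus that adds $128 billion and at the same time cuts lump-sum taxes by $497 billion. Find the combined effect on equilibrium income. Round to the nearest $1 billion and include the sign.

+$586 billion

Expenditure multiplier = 1/(1 − c(1−t) + m) = 1/(1 − 0.66×0.64 + 0.2) = 1/0.7776 ≈ 1.286.
ΔG contributes k·ΔG = (+$128 billion) / 0.7776 ≈ +$164.6 billion.
ΔT of −$497 billion changes first-round spending by −c·ΔT = +$328.02 billion, contributing k·(−c·ΔT) = (+$328.02 billion) / 0.7776 ≈ +$421.8 billion.
Net ΔY = k(ΔG − c·ΔT) = (+$456.02 billion) / 0.7776 ≈ +$586 billion.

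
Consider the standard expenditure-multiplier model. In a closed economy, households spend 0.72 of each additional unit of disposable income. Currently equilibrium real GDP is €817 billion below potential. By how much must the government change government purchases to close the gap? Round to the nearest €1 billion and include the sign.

Spending multiplier = 1/(1 − MPC) = 1/(1 − 0.72) = 1/0.28 ≈ 3.571.
Need ΔY = +€817 billion, so ΔG = ΔY/k = (+€817 billion) × 0.28 ≈ +€229 billion.
The government should increase government purchases by €229 billion.

+€229 billion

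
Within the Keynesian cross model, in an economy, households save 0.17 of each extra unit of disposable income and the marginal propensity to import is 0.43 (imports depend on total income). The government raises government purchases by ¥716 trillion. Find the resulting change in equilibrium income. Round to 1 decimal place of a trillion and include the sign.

MPC = 1 − MPS = 1 − 0.17 = 0.83.
Expenditure multiplier = 1/(1 − c + m) = 1/(1 − 0.83 + 0.43) = 1/0.6 ≈ 1.667.
ΔY = k × ΔG = (+¥716 trillion) / 0.6 ≈ +¥1,193.3 trillion.

+¥1,193.3 trillion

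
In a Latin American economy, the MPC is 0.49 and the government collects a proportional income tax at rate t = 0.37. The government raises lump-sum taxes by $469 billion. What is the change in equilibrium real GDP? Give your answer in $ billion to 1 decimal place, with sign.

−$332.4 billion

A lump-sum tax change of +$469 billion shifts disposable income by −$469 billion; first-round consumption changes by −c × ΔT = −0.49 × (+$469 billion) = −$229.81 billion.
Expenditure multiplier = 1/(1 − c(1−t)) = 1/(1 − 0.49×0.63) = 1/0.6913 ≈ 1.447.
The tax multiplier is −c × k ≈ −0.709, so ΔY = k × (−c·ΔT) = (−$229.81 billion) / 0.6913 ≈ −$332.4 billion.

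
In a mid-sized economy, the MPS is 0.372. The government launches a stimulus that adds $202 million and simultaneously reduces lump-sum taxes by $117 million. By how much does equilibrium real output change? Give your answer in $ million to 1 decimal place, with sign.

+$740.5 million

MPC = 1 − MPS = 1 − 0.372 = 0.628.
Expenditure multiplier = 1/(1 − MPC) = 1/(1 − 0.628) = 1/0.372 ≈ 2.688.
ΔG contributes k·ΔG = (+$202 million) / 0.372 ≈ +$543 million.
ΔT of −$117 million changes first-round spending by −c·ΔT = +$73.476 million, contributing k·(−c·ΔT) = (+$73.476 million) / 0.372 ≈ +$197.5 million.
Net ΔY = k(ΔG − c·ΔT) = (+$275.476 million) / 0.372 ≈ +$740.5 million.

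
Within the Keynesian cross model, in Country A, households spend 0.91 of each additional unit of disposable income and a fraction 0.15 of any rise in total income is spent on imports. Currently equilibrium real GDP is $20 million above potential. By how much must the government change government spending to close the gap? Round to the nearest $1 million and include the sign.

Spending multiplier = 1/(1 − c + m) = 1/(1 − 0.91 + 0.15) = 1/0.24 ≈ 4.167.
Need ΔY = −$20 million, so ΔG = ΔY/k = (−$20 million) × 0.24 ≈ −$5 million.
The government should cut government spending by $5 million.

−$5 million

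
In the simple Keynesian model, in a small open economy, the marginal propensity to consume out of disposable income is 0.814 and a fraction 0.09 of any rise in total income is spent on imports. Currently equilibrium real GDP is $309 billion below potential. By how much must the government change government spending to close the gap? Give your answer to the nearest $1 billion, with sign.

Spending multiplier = 1/(1 − c + m) = 1/(1 − 0.814 + 0.09) = 1/0.276 ≈ 3.623.
Need ΔY = +$309 billion, so ΔG = ΔY/k = (+$309 billion) × 0.276 ≈ +$85 billion.
The government should increase government spending by $85 billion.

+$85 billion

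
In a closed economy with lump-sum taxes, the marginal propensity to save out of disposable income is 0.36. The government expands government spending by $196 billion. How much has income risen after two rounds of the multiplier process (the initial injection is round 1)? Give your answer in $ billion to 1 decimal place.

$321.4 billion

MPC = 1 − MPS = 1 − 0.36 = 0.64.
Round 1 adds ΔG = $196 billion; each later round is MPC = 0.64 times the previous.
After 2 rounds: 196 + 125.44 = ΔG·(1 − c^2)/(1 − c) = 196 × (1 − 0.4096)/0.36 ≈ $321.4 billion.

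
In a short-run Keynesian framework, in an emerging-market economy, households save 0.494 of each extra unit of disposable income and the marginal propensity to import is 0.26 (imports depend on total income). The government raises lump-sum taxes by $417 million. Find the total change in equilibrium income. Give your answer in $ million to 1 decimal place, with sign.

−$279.8 million

MPC = 1 − MPS = 1 − 0.494 = 0.506.
A lump-sum tax change of +$417 million shifts disposable income by −$417 million; first-round consumption changes by −c × ΔT = −0.506 × (+$417 million) = −$211.002 million.
Expenditure multiplier = 1/(1 − c + m) = 1/(1 − 0.506 + 0.26) = 1/0.754 ≈ 1.326.
The tax multiplier is −c × k ≈ −0.671, so ΔY = k × (−c·ΔT) = (−$211.002 million) / 0.754 ≈ −$279.8 million.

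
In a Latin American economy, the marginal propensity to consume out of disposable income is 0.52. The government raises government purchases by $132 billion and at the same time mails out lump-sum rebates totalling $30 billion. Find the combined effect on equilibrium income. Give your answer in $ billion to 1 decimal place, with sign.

+$307.5 billion

Expenditure multiplier = 1/(1 − MPC) = 1/(1 − 0.52) = 1/0.48 ≈ 2.083.
ΔG contributes k·ΔG = (+$132 billion) / 0.48 = +$275 billion.
ΔT of −$30 billion changes first-round spending by −c·ΔT = +$15.6 billion, contributing k·(−c·ΔT) = (+$15.6 billion) / 0.48 = +$32.5 billion.
Net ΔY = k(ΔG − c·ΔT) = (+$147.6 billion) / 0.48 = +$307.5 billion.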